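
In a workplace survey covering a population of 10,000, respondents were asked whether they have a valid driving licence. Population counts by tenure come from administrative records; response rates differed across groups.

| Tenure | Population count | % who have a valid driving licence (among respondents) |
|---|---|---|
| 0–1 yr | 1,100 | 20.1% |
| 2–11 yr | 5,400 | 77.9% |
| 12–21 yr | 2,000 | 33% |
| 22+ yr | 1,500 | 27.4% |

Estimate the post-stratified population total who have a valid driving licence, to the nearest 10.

Each cell contributes its population count × the respondent rate:
  0–1 yr: 1,100 × 20.1% = 221.1
  2–11 yr: 5,400 × 77.9% = 4206.6
  12–21 yr: 2,000 × 33% = 660
  22+ yr: 1,500 × 27.4% = 411
Estimated total = 5498.7 → 5,500.

5,500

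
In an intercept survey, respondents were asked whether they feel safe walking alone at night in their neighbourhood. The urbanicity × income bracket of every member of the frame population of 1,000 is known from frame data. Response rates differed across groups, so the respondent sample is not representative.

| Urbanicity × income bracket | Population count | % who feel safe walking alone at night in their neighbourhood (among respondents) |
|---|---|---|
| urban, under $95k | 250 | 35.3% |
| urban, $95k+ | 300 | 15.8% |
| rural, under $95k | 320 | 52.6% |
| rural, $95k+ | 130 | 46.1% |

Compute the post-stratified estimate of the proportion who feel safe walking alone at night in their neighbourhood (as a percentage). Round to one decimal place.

36.4%

Each cell contributes population-share × respondent value:
  urban, under $95k: (250/1,000) × 35.3 = 8.825
  urban, $95k+: (300/1,000) × 15.8 = 4.74
  rural, under $95k: (320/1,000) × 52.6 = 16.832
  rural, $95k+: (130/1,000) × 46.1 = 5.993
Post-stratified estimate = 36.39 → 36.4%.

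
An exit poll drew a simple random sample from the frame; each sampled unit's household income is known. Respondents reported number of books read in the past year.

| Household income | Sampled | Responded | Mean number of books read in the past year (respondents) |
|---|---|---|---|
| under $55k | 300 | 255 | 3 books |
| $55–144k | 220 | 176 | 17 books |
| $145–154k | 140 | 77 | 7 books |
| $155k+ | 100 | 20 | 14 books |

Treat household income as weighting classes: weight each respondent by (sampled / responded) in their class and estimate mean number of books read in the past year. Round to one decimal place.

Class response rates: under $55k 255/300 = 85%, $55–144k 176/220 = 80%, $145–154k 77/140 = 55%, $155k+ 20/100 = 20%.
Inverse-response-rate weighting restores each class to its sampled count, so class totals weight by n_sampled:
  under $55k: 300 × 3 = 900
  $55–144k: 220 × 17 = 3740
  $145–154k: 140 × 7 = 980
  $155k+: 100 × 14 = 1400
Adjusted estimate = 7020 / 760 = 9.23684 → 9.2.

9.2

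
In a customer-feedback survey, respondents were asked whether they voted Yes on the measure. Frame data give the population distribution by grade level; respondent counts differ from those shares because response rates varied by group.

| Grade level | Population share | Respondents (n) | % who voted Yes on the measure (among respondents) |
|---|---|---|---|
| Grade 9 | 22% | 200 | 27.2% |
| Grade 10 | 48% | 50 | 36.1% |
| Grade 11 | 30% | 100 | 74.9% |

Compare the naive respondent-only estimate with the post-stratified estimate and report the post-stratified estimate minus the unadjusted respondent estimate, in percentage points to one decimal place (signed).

+3.7 percentage points

Naive respondent-only estimate (weights = respondent counts):
  (200/350)×27.2 + (50/350)×36.1 + (100/350)×74.9 = 42.1%
Post-stratified estimate weights by population shares:
  0.22×27.2 + 0.48×36.1 + 0.3×74.9 = 45.782%
Difference = 45.782 − 42.1 = 3.682 pp.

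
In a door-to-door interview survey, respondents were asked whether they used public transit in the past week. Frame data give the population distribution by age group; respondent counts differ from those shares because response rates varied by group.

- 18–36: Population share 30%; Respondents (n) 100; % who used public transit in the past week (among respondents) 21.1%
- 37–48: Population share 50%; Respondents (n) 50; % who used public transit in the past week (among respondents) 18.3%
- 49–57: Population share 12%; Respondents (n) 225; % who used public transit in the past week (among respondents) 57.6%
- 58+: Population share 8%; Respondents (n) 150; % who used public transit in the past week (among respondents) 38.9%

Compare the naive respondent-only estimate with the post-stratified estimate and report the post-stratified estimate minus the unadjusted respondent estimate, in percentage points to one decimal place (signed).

Naive respondent-only estimate (weights = respondent counts):
  (100/525)×21.1 + (50/525)×18.3 + (225/525)×57.6 + (150/525)×38.9 = 41.5619%
Post-stratified estimate weights by population shares:
  0.3×21.1 + 0.5×18.3 + 0.12×57.6 + 0.08×38.9 = 25.504%
Difference = 25.504 − 41.5619 = -16.0579 pp.

-16.1 percentage points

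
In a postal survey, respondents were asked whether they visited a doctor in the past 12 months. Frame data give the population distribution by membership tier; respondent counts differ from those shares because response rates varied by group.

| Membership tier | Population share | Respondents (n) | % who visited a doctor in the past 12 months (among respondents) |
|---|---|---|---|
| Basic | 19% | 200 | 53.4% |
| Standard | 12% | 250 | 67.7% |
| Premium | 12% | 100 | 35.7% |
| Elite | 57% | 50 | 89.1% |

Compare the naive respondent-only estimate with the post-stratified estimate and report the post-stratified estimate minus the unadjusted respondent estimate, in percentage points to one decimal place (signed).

Unadjusted (pooled respondent) estimate weights by respondent counts:
  (200/600)×53.4 + (250/600)×67.7 + (100/600)×35.7 + (50/600)×89.1 = 59.3833%
Post-stratifying to population shares instead:
  0.19×53.4 + 0.12×67.7 + 0.12×35.7 + 0.57×89.1 = 73.341%
Difference = 73.341 − 59.3833 = 13.9577 pp.

+14.0 percentage points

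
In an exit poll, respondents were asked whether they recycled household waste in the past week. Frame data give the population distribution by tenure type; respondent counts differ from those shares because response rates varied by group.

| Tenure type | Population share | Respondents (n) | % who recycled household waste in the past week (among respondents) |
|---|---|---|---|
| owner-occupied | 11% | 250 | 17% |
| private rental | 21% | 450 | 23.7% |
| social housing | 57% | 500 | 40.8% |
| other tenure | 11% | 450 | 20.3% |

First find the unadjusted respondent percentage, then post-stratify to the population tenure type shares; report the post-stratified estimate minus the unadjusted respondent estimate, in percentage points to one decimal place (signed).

+5.4 percentage points

Unadjusted (pooled respondent) estimate weights by respondent counts:
  (250/1650)×17 + (450/1650)×23.7 + (500/1650)×40.8 + (450/1650)×20.3 = 26.9394%
Post-stratifying to population shares instead:
  0.11×17 + 0.21×23.7 + 0.57×40.8 + 0.11×20.3 = 32.336%
Difference = 32.336 − 26.9394 = 5.3966 pp.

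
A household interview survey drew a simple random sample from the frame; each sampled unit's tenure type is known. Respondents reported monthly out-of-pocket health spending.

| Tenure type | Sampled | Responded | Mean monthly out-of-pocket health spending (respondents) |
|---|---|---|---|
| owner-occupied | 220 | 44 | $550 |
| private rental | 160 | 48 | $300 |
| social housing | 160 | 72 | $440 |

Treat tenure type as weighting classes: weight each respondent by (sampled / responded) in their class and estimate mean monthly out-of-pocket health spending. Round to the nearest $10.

Class response rates: owner-occupied 44/220 = 20%, private rental 48/160 = 30%, social housing 72/160 = 45%.
Weighting each respondent by the inverse class response rate inflates each class back to its sampled size, so the class weight is n_sampled:
  owner-occupied: 220 × 550 = 121,000
  private rental: 160 × 300 = 48,000
  social housing: 160 × 440 = 70,400
Adjusted estimate = 239,400 / 540 = 443.333 → $440.

$440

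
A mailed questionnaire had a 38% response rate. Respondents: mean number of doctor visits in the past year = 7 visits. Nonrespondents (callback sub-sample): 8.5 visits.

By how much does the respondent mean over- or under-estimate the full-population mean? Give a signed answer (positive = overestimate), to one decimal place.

-0.9

Nonresponse fraction = 1 − 0.38 = 0.62.
Bias = (nonresponse fraction) × (respondent mean − nonrespondent mean)
     = 0.62 × (7 − 8.5) = 0.62 × -1.5 = -0.93.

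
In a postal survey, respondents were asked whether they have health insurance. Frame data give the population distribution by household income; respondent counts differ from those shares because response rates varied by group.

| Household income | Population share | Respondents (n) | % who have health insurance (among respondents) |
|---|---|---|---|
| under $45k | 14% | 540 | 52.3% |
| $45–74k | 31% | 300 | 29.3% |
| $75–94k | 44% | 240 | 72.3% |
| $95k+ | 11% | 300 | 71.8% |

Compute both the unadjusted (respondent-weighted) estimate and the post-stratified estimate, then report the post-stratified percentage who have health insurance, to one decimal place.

56.1%

Without adjustment, the pooled respondent share is:
  (540/1380)×52.3 + (300/1380)×29.3 + (240/1380)×72.3 + (300/1380)×71.8 = 55.0174%
Post-stratifying to population shares instead:
  0.14×52.3 + 0.31×29.3 + 0.44×72.3 + 0.11×71.8 = 56.115%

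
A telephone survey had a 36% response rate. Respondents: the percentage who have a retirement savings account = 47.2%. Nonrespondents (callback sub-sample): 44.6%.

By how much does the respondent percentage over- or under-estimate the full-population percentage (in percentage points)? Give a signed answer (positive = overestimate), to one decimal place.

Nonresponse fraction = 1 − 0.36 = 0.64.
Bias = (nonresponse fraction) × (respondent percentage − nonrespondent percentage)
     = 0.64 × (47.2 − 44.6) = 0.64 × 2.6 = 1.664.

+1.7 percentage points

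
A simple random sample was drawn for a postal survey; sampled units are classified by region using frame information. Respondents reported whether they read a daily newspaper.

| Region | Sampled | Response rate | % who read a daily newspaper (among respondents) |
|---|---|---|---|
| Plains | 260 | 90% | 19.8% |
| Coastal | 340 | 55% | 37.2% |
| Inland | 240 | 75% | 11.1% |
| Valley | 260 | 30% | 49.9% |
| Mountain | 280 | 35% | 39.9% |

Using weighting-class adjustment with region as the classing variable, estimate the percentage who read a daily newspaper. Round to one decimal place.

Weighting each respondent by the inverse class response rate inflates each class back to its sampled size, so the class weight is n_sampled:
  Plains: 260 × 19.8 = 5148
  Coastal: 340 × 37.2 = 12648
  Inland: 240 × 11.1 = 2664
  Valley: 260 × 49.9 = 12,974
  Mountain: 280 × 39.9 = 11,172
Adjusted estimate = 44,606 / 1,380 = 32.3232 → 32.3%.

32.3%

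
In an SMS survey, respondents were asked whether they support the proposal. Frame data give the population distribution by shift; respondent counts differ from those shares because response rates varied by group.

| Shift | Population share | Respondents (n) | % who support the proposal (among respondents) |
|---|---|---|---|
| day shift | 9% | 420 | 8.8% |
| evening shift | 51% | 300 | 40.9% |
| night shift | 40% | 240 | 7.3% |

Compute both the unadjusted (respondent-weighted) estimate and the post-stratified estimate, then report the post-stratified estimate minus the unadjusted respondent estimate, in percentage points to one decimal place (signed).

Without adjustment, the pooled respondent share is:
  (420/960)×8.8 + (300/960)×40.9 + (240/960)×7.3 = 18.4563%
Post-stratified estimate weights by population shares:
  0.09×8.8 + 0.51×40.9 + 0.4×7.3 = 24.571%
Difference = 24.571 − 18.4563 = 6.1147 pp.

+6.1 percentage points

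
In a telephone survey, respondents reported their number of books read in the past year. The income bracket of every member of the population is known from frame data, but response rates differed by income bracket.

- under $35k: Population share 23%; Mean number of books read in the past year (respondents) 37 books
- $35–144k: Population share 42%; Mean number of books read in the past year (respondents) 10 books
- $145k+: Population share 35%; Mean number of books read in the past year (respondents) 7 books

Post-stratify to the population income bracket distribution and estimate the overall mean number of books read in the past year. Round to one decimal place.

15.2

Weight each group's respondent value by its population share:
  under $35k: 0.23 × 37 = 8.51
  $35–144k: 0.42 × 10 = 4.2
  $145k+: 0.35 × 7 = 2.45
Post-stratified estimate = 15.16 → 15.2.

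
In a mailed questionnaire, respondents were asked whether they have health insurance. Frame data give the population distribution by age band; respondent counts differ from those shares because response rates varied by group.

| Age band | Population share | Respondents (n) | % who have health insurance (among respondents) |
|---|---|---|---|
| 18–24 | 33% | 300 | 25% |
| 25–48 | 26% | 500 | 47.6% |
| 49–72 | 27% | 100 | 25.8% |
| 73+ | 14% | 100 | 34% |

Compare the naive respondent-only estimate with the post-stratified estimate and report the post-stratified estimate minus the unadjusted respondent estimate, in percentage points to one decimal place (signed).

-4.9 percentage points

Naive respondent-only estimate (weights = respondent counts):
  (300/1000)×25 + (500/1000)×47.6 + (100/1000)×25.8 + (100/1000)×34 = 37.28%
Post-stratifying to population shares instead:
  0.33×25 + 0.26×47.6 + 0.27×25.8 + 0.14×34 = 32.352%
Difference = 32.352 − 37.28 = -4.928 pp.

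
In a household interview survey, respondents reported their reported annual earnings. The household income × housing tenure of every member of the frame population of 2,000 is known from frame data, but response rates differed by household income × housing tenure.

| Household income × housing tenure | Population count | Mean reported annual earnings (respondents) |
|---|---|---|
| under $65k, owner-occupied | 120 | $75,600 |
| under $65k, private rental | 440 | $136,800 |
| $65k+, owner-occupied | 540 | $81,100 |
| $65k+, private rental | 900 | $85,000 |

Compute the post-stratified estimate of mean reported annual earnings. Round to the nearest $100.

$94,800

Each cell contributes population-share × respondent value:
  under $65k, owner-occupied: (120/2,000) × 75,600 = 4536
  under $65k, private rental: (440/2,000) × 136,800 = 30,096
  $65k+, owner-occupied: (540/2,000) × 81,100 = 21,897
  $65k+, private rental: (900/2,000) × 85,000 = 38,250
Post-stratified estimate = 94,779 → $94,800.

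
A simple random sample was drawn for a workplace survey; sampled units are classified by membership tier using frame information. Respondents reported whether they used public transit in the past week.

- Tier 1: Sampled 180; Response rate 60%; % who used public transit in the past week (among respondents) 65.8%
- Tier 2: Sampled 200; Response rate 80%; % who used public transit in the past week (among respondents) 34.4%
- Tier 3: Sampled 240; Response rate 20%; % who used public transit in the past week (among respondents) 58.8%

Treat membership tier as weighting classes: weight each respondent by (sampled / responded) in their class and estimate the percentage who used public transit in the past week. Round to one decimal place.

Inverse-response-rate weighting restores each class to its sampled count, so class totals weight by n_sampled:
  Tier 1: 180 × 65.8 = 11,844
  Tier 2: 200 × 34.4 = 6880
  Tier 3: 240 × 58.8 = 14,112
Adjusted estimate = 32,836 / 620 = 52.9613 → 53.0%.

53.0%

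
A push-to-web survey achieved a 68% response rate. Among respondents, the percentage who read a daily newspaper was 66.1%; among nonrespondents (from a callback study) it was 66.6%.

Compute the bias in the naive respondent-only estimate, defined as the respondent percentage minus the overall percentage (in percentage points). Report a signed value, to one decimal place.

Nonresponse fraction = 1 − 0.68 = 0.32.
Bias = (nonresponse fraction) × (respondent percentage − nonrespondent percentage)
     = 0.32 × (66.1 − 66.6) = 0.32 × -0.5 = -0.16.

-0.2 percentage points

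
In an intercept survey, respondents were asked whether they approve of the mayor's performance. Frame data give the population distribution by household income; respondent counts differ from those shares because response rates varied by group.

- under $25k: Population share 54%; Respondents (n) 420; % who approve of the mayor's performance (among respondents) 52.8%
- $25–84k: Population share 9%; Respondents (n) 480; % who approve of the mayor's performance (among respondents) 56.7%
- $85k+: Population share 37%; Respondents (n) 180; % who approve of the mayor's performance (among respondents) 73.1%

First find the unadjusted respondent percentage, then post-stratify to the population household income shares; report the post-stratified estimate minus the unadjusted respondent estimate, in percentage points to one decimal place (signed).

+2.7 percentage points

Unadjusted (pooled respondent) estimate weights by respondent counts:
  (420/1080)×52.8 + (480/1080)×56.7 + (180/1080)×73.1 = 57.9167%
Post-stratifying to population shares instead:
  0.54×52.8 + 0.09×56.7 + 0.37×73.1 = 60.662%
Difference = 60.662 − 57.9167 = 2.7453 pp.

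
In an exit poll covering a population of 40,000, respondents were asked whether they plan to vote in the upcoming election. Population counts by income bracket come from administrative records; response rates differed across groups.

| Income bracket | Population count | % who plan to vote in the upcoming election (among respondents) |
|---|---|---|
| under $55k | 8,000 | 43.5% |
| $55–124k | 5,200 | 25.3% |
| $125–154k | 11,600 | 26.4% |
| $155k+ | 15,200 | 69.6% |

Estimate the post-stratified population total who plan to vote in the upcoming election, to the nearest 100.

18,400

Apply each group's respondent rate to its population count:
  under $55k: 8,000 × 43.5% = 3480
  $55–124k: 5,200 × 25.3% = 1315.6
  $125–154k: 11,600 × 26.4% = 3062.4
  $155k+: 15,200 × 69.6% = 10579.2
Estimated total = 18437.2 → 18,400.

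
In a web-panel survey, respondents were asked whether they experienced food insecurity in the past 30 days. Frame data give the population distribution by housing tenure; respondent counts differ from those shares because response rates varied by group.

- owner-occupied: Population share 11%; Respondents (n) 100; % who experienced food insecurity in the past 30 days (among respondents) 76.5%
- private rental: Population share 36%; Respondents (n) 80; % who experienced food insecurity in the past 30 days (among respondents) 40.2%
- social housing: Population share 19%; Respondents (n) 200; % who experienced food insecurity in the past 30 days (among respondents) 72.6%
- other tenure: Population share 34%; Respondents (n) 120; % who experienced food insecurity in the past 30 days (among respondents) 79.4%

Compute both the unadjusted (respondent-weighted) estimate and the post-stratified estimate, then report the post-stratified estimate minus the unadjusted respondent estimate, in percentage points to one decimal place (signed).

Unadjusted (pooled respondent) estimate weights by respondent counts:
  (100/500)×76.5 + (80/500)×40.2 + (200/500)×72.6 + (120/500)×79.4 = 69.828%
Post-stratified estimate weights by population shares:
  0.11×76.5 + 0.36×40.2 + 0.19×72.6 + 0.34×79.4 = 63.677%
Difference = 63.677 − 69.828 = -6.151 pp.

-6.2 percentage points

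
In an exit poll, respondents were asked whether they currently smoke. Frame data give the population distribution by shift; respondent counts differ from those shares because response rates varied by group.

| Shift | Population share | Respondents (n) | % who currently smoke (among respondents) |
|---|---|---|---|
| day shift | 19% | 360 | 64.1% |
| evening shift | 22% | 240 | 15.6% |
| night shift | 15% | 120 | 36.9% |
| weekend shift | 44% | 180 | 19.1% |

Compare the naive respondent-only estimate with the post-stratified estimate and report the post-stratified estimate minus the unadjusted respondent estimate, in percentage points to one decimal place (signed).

-9.0 percentage points

Naive respondent-only estimate (weights = respondent counts):
  (360/900)×64.1 + (240/900)×15.6 + (120/900)×36.9 + (180/900)×19.1 = 38.54%
Reweighting by population shift shares:
  0.19×64.1 + 0.22×15.6 + 0.15×36.9 + 0.44×19.1 = 29.55%
Difference = 29.55 − 38.54 = -8.99 pp.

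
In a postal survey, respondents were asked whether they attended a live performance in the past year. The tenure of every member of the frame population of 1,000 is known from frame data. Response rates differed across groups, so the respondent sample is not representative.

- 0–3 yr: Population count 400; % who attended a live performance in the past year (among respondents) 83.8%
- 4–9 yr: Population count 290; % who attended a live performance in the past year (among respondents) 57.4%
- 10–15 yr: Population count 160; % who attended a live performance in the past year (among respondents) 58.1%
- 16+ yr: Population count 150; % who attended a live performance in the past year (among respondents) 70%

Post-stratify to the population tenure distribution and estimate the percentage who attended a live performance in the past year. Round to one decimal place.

Weight each group's respondent value by its population share:
  0–3 yr: (400/1,000) × 83.8 = 33.52
  4–9 yr: (290/1,000) × 57.4 = 16.646
  10–15 yr: (160/1,000) × 58.1 = 9.296
  16+ yr: (150/1,000) × 70 = 10.5
Post-stratified estimate = 69.962 → 70.0%.

70.0%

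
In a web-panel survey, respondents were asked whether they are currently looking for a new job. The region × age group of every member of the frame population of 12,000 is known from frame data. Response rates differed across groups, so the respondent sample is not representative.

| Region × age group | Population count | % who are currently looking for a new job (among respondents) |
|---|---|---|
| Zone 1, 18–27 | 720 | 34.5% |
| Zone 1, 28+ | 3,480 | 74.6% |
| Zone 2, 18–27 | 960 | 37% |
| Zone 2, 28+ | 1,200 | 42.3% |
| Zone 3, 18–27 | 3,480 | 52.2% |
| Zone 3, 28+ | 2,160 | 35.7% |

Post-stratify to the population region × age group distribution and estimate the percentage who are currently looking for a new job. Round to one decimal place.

52.5%

Post-stratification weights by population share, not respondent share:
  Zone 1, 18–27: (720/12,000) × 34.5 = 2.07
  Zone 1, 28+: (3,480/12,000) × 74.6 = 21.634
  Zone 2, 18–27: (960/12,000) × 37 = 2.96
  Zone 2, 28+: (1,200/12,000) × 42.3 = 4.23
  Zone 3, 18–27: (3,480/12,000) × 52.2 = 15.138
  Zone 3, 28+: (2,160/12,000) × 35.7 = 6.426
Post-stratified estimate = 52.458 → 52.5%.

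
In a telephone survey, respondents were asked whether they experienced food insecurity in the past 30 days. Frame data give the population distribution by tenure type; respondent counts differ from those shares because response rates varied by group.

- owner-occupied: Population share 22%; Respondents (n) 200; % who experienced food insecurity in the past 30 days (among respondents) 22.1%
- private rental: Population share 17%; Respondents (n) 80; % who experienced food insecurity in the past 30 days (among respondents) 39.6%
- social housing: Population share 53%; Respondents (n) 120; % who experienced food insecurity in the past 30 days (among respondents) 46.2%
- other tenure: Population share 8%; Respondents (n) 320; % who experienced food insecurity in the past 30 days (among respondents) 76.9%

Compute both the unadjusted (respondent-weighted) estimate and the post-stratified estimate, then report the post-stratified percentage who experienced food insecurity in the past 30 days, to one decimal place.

Without adjustment, the pooled respondent share is:
  (200/720)×22.1 + (80/720)×39.6 + (120/720)×46.2 + (320/720)×76.9 = 52.4167%
Post-stratified estimate weights by population shares:
  0.22×22.1 + 0.17×39.6 + 0.53×46.2 + 0.08×76.9 = 42.232%

42.2%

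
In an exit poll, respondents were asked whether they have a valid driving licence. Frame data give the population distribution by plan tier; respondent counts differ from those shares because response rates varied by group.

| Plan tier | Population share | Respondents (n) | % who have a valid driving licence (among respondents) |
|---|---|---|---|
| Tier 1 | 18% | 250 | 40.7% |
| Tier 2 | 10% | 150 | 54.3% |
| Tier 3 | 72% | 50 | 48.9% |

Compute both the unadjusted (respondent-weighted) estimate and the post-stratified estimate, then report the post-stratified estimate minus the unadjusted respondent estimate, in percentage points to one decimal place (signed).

+1.8 percentage points

Naive respondent-only estimate (weights = respondent counts):
  (250/450)×40.7 + (150/450)×54.3 + (50/450)×48.9 = 46.1444%
Reweighting by population plan tier shares:
  0.18×40.7 + 0.1×54.3 + 0.72×48.9 = 47.964%
Difference = 47.964 − 46.1444 = 1.8196 pp.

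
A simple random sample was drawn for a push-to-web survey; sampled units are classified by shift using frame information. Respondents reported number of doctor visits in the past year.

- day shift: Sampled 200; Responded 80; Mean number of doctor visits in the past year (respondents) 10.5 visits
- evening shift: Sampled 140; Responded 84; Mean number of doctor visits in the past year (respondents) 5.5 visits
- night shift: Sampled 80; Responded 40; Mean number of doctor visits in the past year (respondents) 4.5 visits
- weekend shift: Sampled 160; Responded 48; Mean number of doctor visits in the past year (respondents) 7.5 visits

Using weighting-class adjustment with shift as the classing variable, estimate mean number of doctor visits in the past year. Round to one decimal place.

Class response rates: day shift 80/200 = 40%, evening shift 84/140 = 60%, night shift 40/80 = 50%, weekend shift 48/160 = 30%.
Inverse-response-rate weighting restores each class to its sampled count, so class totals weight by n_sampled:
  day shift: 200 × 10.5 = 2100
  evening shift: 140 × 5.5 = 770
  night shift: 80 × 4.5 = 360
  weekend shift: 160 × 7.5 = 1200
Adjusted estimate = 4430 / 580 = 7.63793 → 7.6.

7.6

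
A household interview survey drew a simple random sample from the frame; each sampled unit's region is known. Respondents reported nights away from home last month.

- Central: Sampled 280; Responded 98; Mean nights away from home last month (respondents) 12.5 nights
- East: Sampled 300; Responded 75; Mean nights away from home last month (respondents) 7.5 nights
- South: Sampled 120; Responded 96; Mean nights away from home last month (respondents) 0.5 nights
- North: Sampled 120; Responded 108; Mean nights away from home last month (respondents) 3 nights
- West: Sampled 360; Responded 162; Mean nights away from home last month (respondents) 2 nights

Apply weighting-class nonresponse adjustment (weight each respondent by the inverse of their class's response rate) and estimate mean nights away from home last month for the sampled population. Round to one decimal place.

Class response rates: Central 98/280 = 35%, East 75/300 = 25%, South 96/120 = 80%, North 108/120 = 90%, West 162/360 = 45%.
With weight = n_sampled/n_responded per class, the weighted class total is n_sampled:
  Central: 280 × 12.5 = 3500
  East: 300 × 7.5 = 2250
  South: 120 × 0.5 = 60
  North: 120 × 3 = 360
  West: 360 × 2 = 720
Adjusted estimate = 6890 / 1,180 = 5.83898 → 5.8.

5.8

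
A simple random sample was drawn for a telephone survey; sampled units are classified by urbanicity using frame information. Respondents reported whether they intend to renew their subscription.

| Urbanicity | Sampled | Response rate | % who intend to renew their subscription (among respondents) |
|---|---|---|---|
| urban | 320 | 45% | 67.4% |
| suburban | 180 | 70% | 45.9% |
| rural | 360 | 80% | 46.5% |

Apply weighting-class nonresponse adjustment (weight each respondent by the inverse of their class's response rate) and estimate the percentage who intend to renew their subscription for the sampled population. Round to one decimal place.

54.2%

Weighting each respondent by the inverse class response rate inflates each class back to its sampled size, so the class weight is n_sampled:
  urban: 320 × 67.4 = 21,568
  suburban: 180 × 45.9 = 8262
  rural: 360 × 46.5 = 16,740
Adjusted estimate = 46,570 / 860 = 54.1512 → 54.2%.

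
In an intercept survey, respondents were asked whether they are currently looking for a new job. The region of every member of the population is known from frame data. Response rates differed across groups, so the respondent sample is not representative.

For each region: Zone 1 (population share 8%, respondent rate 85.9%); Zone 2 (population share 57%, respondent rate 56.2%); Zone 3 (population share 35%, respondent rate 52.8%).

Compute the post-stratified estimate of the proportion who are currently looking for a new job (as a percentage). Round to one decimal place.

Weight each group's respondent value by its population share:
  Zone 1: 0.08 × 85.9 = 6.872
  Zone 2: 0.57 × 56.2 = 32.034
  Zone 3: 0.35 × 52.8 = 18.48
Post-stratified estimate = 57.386 → 57.4%.

57.4%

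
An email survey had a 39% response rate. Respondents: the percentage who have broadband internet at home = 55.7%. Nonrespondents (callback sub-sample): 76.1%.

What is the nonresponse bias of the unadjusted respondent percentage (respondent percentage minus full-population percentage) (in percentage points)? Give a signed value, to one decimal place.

-12.4 percentage points

Nonresponse fraction = 1 − 0.39 = 0.61.
Bias = (nonresponse fraction) × (respondent percentage − nonrespondent percentage)
     = 0.61 × (55.7 − 76.1) = 0.61 × -20.4 = -12.444.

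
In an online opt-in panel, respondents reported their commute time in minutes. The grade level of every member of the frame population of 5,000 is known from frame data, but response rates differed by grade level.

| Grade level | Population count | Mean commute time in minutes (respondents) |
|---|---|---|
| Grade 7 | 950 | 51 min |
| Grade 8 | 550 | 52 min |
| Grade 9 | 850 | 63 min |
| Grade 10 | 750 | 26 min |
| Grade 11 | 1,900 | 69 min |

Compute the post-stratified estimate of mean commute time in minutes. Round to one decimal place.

56.2

Each cell contributes population-share × respondent value:
  Grade 7: (950/5,000) × 51 = 9.69
  Grade 8: (550/5,000) × 52 = 5.72
  Grade 9: (850/5,000) × 63 = 10.71
  Grade 10: (750/5,000) × 26 = 3.9
  Grade 11: (1,900/5,000) × 69 = 26.22
Post-stratified estimate = 56.24 → 56.2.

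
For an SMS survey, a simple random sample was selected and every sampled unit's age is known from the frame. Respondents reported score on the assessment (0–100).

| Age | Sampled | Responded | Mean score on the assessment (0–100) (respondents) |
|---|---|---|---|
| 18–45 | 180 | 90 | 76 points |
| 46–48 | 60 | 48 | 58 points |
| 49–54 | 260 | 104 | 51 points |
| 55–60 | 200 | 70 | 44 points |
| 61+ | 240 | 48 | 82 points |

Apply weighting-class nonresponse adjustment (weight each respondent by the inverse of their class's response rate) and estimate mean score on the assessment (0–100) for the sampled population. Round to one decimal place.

62.7

Response rates by class: 18–45 90/180 = 50%, 46–48 48/60 = 80%, 49–54 104/260 = 40%, 55–60 70/200 = 35%, 61+ 48/240 = 20%.
Inverse-response-rate weighting restores each class to its sampled count, so class totals weight by n_sampled:
  18–45: 180 × 76 = 13,680
  46–48: 60 × 58 = 3480
  49–54: 260 × 51 = 13,260
  55–60: 200 × 44 = 8800
  61+: 240 × 82 = 19,680
Adjusted estimate = 58,900 / 940 = 62.6596 → 62.7.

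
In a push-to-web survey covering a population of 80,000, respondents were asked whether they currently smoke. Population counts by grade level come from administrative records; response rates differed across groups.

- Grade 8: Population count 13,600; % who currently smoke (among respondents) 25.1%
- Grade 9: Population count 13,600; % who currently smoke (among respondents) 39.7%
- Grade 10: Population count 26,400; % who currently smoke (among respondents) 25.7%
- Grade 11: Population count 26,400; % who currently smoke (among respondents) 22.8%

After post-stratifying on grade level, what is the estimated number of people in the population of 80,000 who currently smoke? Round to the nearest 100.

21,600

Each cell contributes its population count × the respondent rate:
  Grade 8: 13,600 × 25.1% = 3413.6
  Grade 9: 13,600 × 39.7% = 5399.2
  Grade 10: 26,400 × 25.7% = 6784.8
  Grade 11: 26,400 × 22.8% = 6019.2
Estimated total = 21616.8 → 21,600.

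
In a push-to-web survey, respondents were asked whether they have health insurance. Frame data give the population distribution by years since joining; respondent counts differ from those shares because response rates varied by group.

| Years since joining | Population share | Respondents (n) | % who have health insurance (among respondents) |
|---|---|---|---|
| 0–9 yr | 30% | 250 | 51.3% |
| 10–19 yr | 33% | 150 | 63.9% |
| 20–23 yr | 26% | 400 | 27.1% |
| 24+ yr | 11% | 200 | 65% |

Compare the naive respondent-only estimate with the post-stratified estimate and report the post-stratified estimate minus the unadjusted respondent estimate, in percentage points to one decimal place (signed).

Unadjusted (pooled respondent) estimate weights by respondent counts:
  (250/1000)×51.3 + (150/1000)×63.9 + (400/1000)×27.1 + (200/1000)×65 = 46.25%
Reweighting by population years since joining shares:
  0.3×51.3 + 0.33×63.9 + 0.26×27.1 + 0.11×65 = 50.673%
Difference = 50.673 − 46.25 = 4.423 pp.

+4.4 percentage points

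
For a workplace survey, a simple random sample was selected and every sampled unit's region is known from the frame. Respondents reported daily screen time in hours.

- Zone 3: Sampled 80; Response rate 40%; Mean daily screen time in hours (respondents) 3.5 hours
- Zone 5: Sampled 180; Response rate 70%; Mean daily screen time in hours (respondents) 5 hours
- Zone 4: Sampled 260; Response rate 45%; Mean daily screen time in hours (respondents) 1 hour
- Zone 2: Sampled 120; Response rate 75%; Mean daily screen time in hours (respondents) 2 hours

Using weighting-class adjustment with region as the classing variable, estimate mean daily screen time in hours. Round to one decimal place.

Inverse-response-rate weighting restores each class to its sampled count, so class totals weight by n_sampled:
  Zone 3: 80 × 3.5 = 280
  Zone 5: 180 × 5 = 900
  Zone 4: 260 × 1 = 260
  Zone 2: 120 × 2 = 240
Adjusted estimate = 1680 / 640 = 2.625 → 2.6.

2.6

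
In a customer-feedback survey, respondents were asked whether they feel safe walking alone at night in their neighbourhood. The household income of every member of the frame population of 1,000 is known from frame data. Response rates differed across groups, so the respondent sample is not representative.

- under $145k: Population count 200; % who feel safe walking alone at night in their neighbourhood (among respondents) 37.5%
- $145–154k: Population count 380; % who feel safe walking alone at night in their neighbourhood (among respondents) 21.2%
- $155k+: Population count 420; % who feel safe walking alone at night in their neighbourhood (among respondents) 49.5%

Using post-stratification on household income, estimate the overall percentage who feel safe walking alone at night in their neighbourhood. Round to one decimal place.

Each cell contributes population-share × respondent value:
  under $145k: (200/1,000) × 37.5 = 7.5
  $145–154k: (380/1,000) × 21.2 = 8.056
  $155k+: (420/1,000) × 49.5 = 20.79
Post-stratified estimate = 36.346 → 36.3%.

36.3%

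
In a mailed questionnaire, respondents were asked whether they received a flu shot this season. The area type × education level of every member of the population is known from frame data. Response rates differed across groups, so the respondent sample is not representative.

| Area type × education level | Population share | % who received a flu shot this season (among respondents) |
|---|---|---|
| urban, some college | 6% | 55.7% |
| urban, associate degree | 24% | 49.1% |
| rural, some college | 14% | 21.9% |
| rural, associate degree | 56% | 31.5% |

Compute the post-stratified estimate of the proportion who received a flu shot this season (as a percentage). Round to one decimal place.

Weight each group's respondent value by its population share:
  urban, some college: 0.06 × 55.7 = 3.342
  urban, associate degree: 0.24 × 49.1 = 11.784
  rural, some college: 0.14 × 21.9 = 3.066
  rural, associate degree: 0.56 × 31.5 = 17.64
Post-stratified estimate = 35.832 → 35.8%.

35.8%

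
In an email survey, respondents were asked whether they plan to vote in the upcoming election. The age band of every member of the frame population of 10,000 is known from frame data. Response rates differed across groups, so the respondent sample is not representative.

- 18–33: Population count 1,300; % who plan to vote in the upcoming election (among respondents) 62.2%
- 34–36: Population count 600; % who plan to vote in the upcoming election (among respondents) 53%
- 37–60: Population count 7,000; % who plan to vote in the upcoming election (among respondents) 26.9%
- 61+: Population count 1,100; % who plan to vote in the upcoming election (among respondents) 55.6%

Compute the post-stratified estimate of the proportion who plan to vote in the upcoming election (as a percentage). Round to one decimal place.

Each cell contributes population-share × respondent value:
  18–33: (1,300/10,000) × 62.2 = 8.086
  34–36: (600/10,000) × 53 = 3.18
  37–60: (7,000/10,000) × 26.9 = 18.83
  61+: (1,100/10,000) × 55.6 = 6.116
Post-stratified estimate = 36.212 → 36.2%.

36.2%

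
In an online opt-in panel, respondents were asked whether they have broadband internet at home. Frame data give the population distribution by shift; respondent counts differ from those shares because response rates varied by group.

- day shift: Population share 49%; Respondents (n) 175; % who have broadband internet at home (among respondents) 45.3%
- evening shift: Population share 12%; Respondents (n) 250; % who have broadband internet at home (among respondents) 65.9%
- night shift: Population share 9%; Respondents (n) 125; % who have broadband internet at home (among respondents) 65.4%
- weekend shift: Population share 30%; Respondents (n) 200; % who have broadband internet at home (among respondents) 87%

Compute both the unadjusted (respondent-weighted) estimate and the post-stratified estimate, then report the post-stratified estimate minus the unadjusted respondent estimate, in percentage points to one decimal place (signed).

-4.5 percentage points

Unadjusted (pooled respondent) estimate weights by respondent counts:
  (175/750)×45.3 + (250/750)×65.9 + (125/750)×65.4 + (200/750)×87 = 66.6367%
Post-stratifying to population shares instead:
  0.49×45.3 + 0.12×65.9 + 0.09×65.4 + 0.3×87 = 62.091%
Difference = 62.091 − 66.6367 = -4.5457 pp.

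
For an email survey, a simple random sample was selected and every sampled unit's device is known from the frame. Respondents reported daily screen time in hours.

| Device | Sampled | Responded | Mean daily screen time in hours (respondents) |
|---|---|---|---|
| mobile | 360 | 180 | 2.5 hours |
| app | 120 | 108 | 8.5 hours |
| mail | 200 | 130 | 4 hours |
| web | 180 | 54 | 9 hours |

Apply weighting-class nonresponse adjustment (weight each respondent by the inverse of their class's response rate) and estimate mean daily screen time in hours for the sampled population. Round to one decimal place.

Class response rates: mobile 180/360 = 50%, app 108/120 = 90%, mail 130/200 = 65%, web 54/180 = 30%.
Each respondent's weight = sampled/responded in their class; summing within a class gives n_sampled, so:
  mobile: 360 × 2.5 = 900
  app: 120 × 8.5 = 1020
  mail: 200 × 4 = 800
  web: 180 × 9 = 1620
Adjusted estimate = 4340 / 860 = 5.04651 → 5.0.

5.0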